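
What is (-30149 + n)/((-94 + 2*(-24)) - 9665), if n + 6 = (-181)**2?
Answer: -2606/9807 ≈ -0.26573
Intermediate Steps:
n = 32755 (n = -6 + (-181)**2 = -6 + 32761 = 32755)
(-30149 + n)/((-94 + 2*(-24)) - 9665) = (-30149 + 32755)/((-94 + 2*(-24)) - 9665) = 2606/((-94 - 48) - 9665) = 2606/(-142 - 9665) = 2606/(-9807) = 2606*(-1/9807) = -2606/9807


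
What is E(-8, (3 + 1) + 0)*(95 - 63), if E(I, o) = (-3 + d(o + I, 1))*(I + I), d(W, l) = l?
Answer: 1024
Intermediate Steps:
E(I, o) = -4*I (E(I, o) = (-3 + 1)*(I + I) = -4*I)
E(-8, (3 + 1) + 0)*(95 - 63) = (-4*(-8))*(95 - 63) = 32*32 = 1024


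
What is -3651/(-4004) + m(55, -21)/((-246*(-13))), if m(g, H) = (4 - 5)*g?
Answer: 440603/492492 ≈ 0.89464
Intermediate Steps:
m(g, H) = -g
-3651/(-4004) + m(55, -21)/((-246*(-13))) = -3651/(-4004) + (-1*55)/((-246*(-13))) = -3651*(-1/4004) - 55/3198 = 3651/4004 - 55*1/3198 = 3651/4004 - 55/3198 = 440603/492492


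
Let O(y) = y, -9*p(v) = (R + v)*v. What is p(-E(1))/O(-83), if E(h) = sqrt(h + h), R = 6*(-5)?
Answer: 2/747 + 10*sqrt(2)/249 ≈ 0.059473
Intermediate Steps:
R = -30
E(h) = sqrt(2)*sqrt(h) (E(h) = sqrt(2*h) = sqrt(2)*sqrt(h))
p(v) = -v*(-30 + v)/9 (p(v) = -(-30 + v)*v/9 = -v*(-30 + v)/9)
p(-E(1))/O(-83) = ((-sqrt(2)*sqrt(1))*(30 - (-1)*sqrt(2)*sqrt(1))/9)/(-83) = ((-sqrt(2))*(30 - (-1)*sqrt(2)*1)/9)*(-1/83) = ((-sqrt(2))*(30 - (-1)*sqrt(2))/9)*(-1/83) = ((-sqrt(2))*(30 + sqrt(2))/9)*(-1/83) = -sqrt(2)*(30 + sqrt(2))/9*(-1/83) = sqrt(2)*(30 + sqrt(2))/747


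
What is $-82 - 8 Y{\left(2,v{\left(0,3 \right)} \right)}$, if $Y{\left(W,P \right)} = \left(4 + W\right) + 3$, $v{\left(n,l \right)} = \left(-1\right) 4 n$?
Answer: $-154$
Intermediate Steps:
$v{\left(n,l \right)} = - 4 n$
$Y{\left(W,P \right)} = 7 + W$
$-82 - 8 Y{\left(2,v{\left(0,3 \right)} \right)} = -82 - 8 \left(7 + 2\right) = -82 - 72 = -154$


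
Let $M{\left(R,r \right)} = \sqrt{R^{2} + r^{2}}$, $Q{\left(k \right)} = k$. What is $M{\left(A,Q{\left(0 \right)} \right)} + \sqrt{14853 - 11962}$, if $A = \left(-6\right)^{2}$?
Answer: $36 + 7 \sqrt{59} \approx 89.768$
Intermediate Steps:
$A = 36$
$M{\left(A,Q{\left(0 \right)} \right)} + \sqrt{14853 - 11962} = \sqrt{36^{2} + 0^{2}} + \sqrt{14853 - 11962} = \sqrt{1296 + 0} + \sqrt{2891} = \sqrt{1296} + 7 \sqrt{59} = 36 + 7 \sqrt{59}$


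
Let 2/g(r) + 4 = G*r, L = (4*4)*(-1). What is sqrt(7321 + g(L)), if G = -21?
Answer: sqrt(201737642)/166 ≈ 85.563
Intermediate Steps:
L = -16 (L = 16*(-1) = -16)
g(r) = 2/(-4 - 21*r)
sqrt(7321 + g(L)) = sqrt(7321 - 2/(4 + 21*(-16))) = sqrt(7321 - 2/(4 - 336)) = sqrt(7321 - 2/(-332)) = sqrt(7321 - 2*(-1/332)) = sqrt(7321 + 1/166) = sqrt(1215287/166) = sqrt(201737642)/166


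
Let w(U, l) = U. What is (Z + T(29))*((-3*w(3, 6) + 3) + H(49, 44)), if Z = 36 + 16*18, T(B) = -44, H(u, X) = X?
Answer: 10640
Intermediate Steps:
Z = 324 (Z = 36 + 288 = 324)
(Z + T(29))*((-3*w(3, 6) + 3) + H(49, 44)) = (324 - 44)*((-3*3 + 3) + 44) = 280*((-9 + 3) + 44) = 280*(-6 + 44) = 280*38 = 10640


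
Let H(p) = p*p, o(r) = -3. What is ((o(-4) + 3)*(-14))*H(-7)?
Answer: 0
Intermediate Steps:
H(p) = p²
((o(-4) + 3)*(-14))*H(-7) = ((-3 + 3)*(-14))*(-7)² = (0*(-14))*49 = 0*49 = 0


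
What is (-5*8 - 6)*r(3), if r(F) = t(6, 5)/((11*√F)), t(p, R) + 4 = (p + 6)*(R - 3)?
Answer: -920*√3/33 ≈ -48.287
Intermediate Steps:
t(p, R) = -4 + (-3 + R)*(6 + p) (t(p, R) = -4 + (p + 6)*(R - 3) = -4 + (6 + p)*(-3 + R) = -4 + (-3 + R)*(6 + p))
r(F) = 20/(11*√F) (r(F) = (-22 - 3*6 + 6*5 + 5*6)/((11*√F)) = (-22 - 18 + 30 + 30)*(1/(11*√F)) = 20*(1/(11*√F)) = 20/(11*√F))
(-5*8 - 6)*r(3) = (-5*8 - 6)*(20/(11*√3)) = (-40 - 6)*(20*(√3/3)/11) = -920*√3/33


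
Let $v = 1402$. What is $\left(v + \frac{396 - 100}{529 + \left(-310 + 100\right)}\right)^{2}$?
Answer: $\frac{200286681156}{101761} \approx 1.9682 \cdot 10^{6}$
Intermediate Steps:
$\left(v + \frac{396 - 100}{529 + \left(-310 + 100\right)}\right)^{2} = \left(1402 + \frac{396 - 100}{529 + \left(-310 + 100\right)}\right)^{2} = \left(1402 + \frac{296}{529 - 210}\right)^{2} = \left(1402 + \frac{296}{319}\right)^{2} = \left(\frac{447534}{319}\right)^{2} = \frac{200286681156}{101761}$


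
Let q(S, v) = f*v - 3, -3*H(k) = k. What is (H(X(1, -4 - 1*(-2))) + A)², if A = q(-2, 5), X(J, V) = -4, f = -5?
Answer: 6400/9 ≈ 711.11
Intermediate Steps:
H(k) = -k/3
q(S, v) = -3 - 5*v (q(S, v) = -5*v - 3 = -3 - 5*v)
A = -28 (A = -3 - 5*5 = -3 - 25 = -28)
(H(X(1, -4 - 1*(-2))) + A)² = (-⅓*(-4) - 28)² = (4/3 - 28)² = (-80/3)² = 6400/9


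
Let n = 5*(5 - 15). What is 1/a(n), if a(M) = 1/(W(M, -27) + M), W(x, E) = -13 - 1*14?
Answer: -77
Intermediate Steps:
n = -50 (n = 5*(-10) = -50)
W(x, E) = -27 (W(x, E) = -13 - 14 = -27)
a(M) = 1/(-27 + M)
1/a(n) = 1/(1/(-27 - 50)) = 1/(1/(-77)) = 1/(-1/77) = -77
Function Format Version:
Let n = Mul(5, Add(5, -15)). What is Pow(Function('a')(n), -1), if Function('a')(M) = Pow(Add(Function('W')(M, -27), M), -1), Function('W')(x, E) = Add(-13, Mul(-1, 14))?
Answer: -77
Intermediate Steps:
n = -50 (n = Mul(5, -10) = -50)
Function('W')(x, E) = -27 (Function('W')(x, E) = Add(-13, -14) = -27)
Function('a')(M) = Pow(Add(-27, M), -1)
Pow(Function('a')(n), -1) = Pow(Pow(Add(-27, -50), -1), -1) = Pow(Pow(-77, -1), -1) = Pow(Rational(-1, 77), -1) = -77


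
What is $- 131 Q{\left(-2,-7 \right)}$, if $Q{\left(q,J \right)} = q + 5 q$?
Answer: $1572$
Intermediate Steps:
$Q{\left(q,J \right)} = 6 q$
$- 131 Q{\left(-2,-7 \right)} = - 131 \cdot 6 \left(-2\right) = \left(-131\right) \left(-12\right) = 1572$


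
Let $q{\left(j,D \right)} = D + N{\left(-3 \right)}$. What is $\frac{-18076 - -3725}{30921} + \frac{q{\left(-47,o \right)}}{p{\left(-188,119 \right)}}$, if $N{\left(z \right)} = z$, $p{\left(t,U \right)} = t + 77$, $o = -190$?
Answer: $\frac{486088}{381359} \approx 1.2746$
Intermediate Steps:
$p{\left(t,U \right)} = 77 + t$
$q{\left(j,D \right)} = -3 + D$ ($q{\left(j,D \right)} = D - 3 = -3 + D$)
$\frac{-18076 - -3725}{30921} + \frac{q{\left(-47,o \right)}}{p{\left(-188,119 \right)}} = \frac{-18076 - -3725}{30921} + \frac{-3 - 190}{77 - 188} = \left(-18076 + 3725\right) \frac{1}{30921} - \frac{193}{-111} = \left(-14351\right) \frac{1}{30921} - - \frac{193}{111} = - \frac{14351}{30921} + \frac{193}{111} = \frac{486088}{381359}$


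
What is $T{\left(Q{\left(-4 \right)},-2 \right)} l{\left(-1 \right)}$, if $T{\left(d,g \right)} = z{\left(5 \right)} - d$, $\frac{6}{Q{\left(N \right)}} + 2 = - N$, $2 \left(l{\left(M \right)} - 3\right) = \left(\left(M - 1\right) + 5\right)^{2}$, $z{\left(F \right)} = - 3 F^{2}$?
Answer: $-585$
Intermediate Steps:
$l{\left(M \right)} = 3 + \frac{\left(4 + M\right)^{2}}{2}$ ($l{\left(M \right)} = 3 + \frac{\left(\left(M - 1\right) + 5\right)^{2}}{2} = 3 + \frac{\left(\left(-1 + M\right) + 5\right)^{2}}{2} = 3 + \frac{\left(4 + M\right)^{2}}{2}$)
$Q{\left(N \right)} = \frac{6}{-2 - N}$
$T{\left(d,g \right)} = -75 - d$ ($T{\left(d,g \right)} = - 3 \cdot 5^{2} - d = \left(-3\right) 25 - d = -75 - d$)
$T{\left(Q{\left(-4 \right)},-2 \right)} l{\left(-1 \right)} = \left(-75 - - \frac{6}{2 - 4}\right) \left(3 + \frac{\left(4 - 1\right)^{2}}{2}\right) = \left(-75 - - \frac{6}{-2}\right) \left(3 + \frac{3^{2}}{2}\right) = \left(-75 - \left(-6\right) \left(- \frac{1}{2}\right)\right) \left(3 + \frac{1}{2} \cdot 9\right) = \left(-75 - 3\right) \left(3 + \frac{9}{2}\right) = \left(-75 - 3\right) \frac{15}{2} = \left(-78\right) \frac{15}{2} = -585$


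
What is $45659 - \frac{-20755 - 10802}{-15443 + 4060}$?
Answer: $\frac{519704840}{11383} \approx 45656.0$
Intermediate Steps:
$45659 - \frac{-20755 - 10802}{-15443 + 4060} = 45659 - - \frac{31557}{-11383} = 45659 - \left(-31557\right) \left(- \frac{1}{11383}\right) = 45659 - \frac{31557}{11383} = \frac{519704840}{11383}$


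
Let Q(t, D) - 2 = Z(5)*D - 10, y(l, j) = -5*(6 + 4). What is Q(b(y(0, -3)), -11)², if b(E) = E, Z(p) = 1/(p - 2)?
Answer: 1225/9 ≈ 136.11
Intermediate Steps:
Z(p) = 1/(-2 + p)
y(l, j) = -50 (y(l, j) = -5*10 = -50)
Q(t, D) = -8 + D/3 (Q(t, D) = 2 + (D/(-2 + 5) - 10) = 2 + (D/3 - 10) = 2 + (-10 + D/3) = -8 + D/3)
Q(b(y(0, -3)), -11)² = (-8 + (⅓)*(-11))² = (-8 - 11/3)² = (-35/3)² = 1225/9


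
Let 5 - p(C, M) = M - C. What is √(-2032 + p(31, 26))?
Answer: I*√2022 ≈ 44.967*I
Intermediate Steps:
p(C, M) = 5 + C - M (p(C, M) = 5 - (M - C) = 5 + (C - M) = 5 + C - M)
√(-2032 + p(31, 26)) = √(-2032 + (5 + 31 - 1*26)) = √(-2032 + (5 + 31 - 26)) = √(-2032 + 10) = √(-2022) = I*√2022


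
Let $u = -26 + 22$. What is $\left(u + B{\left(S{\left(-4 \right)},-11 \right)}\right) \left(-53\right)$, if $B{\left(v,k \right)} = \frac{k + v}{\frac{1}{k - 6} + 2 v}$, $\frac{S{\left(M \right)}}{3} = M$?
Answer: $\frac{65985}{409} \approx 161.33$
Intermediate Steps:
$S{\left(M \right)} = 3 M$
$u = -4$
$B{\left(v,k \right)} = \frac{k + v}{\frac{1}{-6 + k} + 2 v}$
$\left(u + B{\left(S{\left(-4 \right)},-11 \right)}\right) \left(-53\right) = \left(-4 + \frac{\left(-11\right)^{2} - -66 - 6 \cdot 3 \left(-4\right) - 11 \cdot 3 \left(-4\right)}{1 - 12 \cdot 3 \left(-4\right) + 2 \left(-11\right) 3 \left(-4\right)}\right) \left(-53\right) = \left(-4 + \frac{121 + 66 - -72 - -132}{1 - -144 + 2 \left(-11\right) \left(-12\right)}\right) \left(-53\right) = \left(-4 + \frac{121 + 66 + 72 + 132}{1 + 144 + 264}\right) \left(-53\right) = \left(-4 + \frac{1}{409} \cdot 391\right) \left(-53\right) = \left(-4 + \frac{391}{409}\right) \left(-53\right) = \left(- \frac{1245}{409}\right) \left(-53\right) = \frac{65985}{409}$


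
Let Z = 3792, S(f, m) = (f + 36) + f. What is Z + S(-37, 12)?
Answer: 3754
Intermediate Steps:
S(f, m) = 36 + 2*f (S(f, m) = (36 + f) + f = 36 + 2*f)
Z + S(-37, 12) = 3792 + (36 + 2*(-37)) = 3792 + (36 - 74) = 3792 - 38 = 3754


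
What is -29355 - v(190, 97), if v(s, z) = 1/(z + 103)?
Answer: -5871001/200 ≈ -29355.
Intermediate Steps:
v(s, z) = 1/(103 + z)
-29355 - v(190, 97) = -29355 - 1/(103 + 97) = -29355 - 1/200 = -5871001/200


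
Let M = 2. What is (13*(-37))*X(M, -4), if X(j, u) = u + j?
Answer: 962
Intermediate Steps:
X(j, u) = j + u
(13*(-37))*X(M, -4) = (13*(-37))*(2 - 4) = -481*(-2) = 962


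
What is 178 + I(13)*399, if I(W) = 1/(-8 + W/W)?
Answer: 121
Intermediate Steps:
I(W) = -⅐ (I(W) = 1/(-8 + 1) = 1/(-7) = -⅐)
178 + I(13)*399 = 178 - ⅐*399 = 178 - 57 = 121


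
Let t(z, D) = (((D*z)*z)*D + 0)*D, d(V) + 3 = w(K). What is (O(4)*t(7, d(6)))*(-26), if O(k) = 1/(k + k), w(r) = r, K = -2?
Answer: 79625/4 ≈ 19906.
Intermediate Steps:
O(k) = 1/(2*k)
d(V) = -5 (d(V) = -3 - 2 = -5)
t(z, D) = D³*z² (t(z, D) = ((D*z²)*D + 0)*D = (D²*z² + 0)*D = (D²*z²)*D = D³*z²)
(O(4)*t(7, d(6)))*(-26) = (((½)/4)*((-5)³*7²))*(-26) = (((½)*(¼))*(-125*49))*(-26) = ((⅛)*(-6125))*(-26) = -6125/8*(-26) = 79625/4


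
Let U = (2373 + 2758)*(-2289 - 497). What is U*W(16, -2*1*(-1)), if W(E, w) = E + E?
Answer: -457438912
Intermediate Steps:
W(E, w) = 2*E
U = -14294966 (U = 5131*(-2786) = -14294966)
U*W(16, -2*1*(-1)) = -28589932*16 = -14294966*32 = -457438912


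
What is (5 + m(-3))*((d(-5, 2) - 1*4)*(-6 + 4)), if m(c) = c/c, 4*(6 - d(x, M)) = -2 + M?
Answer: -24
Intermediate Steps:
d(x, M) = 13/2 - M/4 (d(x, M) = 6 - (-2 + M)/4 = 6 + (1/2 - M/4) = 13/2 - M/4)
m(c) = 1
(5 + m(-3))*((d(-5, 2) - 1*4)*(-6 + 4)) = (5 + 1)*(((13/2 - 1/4*2) - 1*4)*(-6 + 4)) = 6*(((13/2 - 1/2) - 4)*(-2)) = 6*((6 - 4)*(-2)) = 6*(2*(-2)) = 6*(-4) = -24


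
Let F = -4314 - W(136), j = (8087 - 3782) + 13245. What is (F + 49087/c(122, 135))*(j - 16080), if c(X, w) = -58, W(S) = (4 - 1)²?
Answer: -220368435/29 ≈ -7.5989e+6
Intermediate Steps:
j = 17550 (j = 4305 + 13245 = 17550)
W(S) = 9 (W(S) = 3² = 9)
F = -4323 (F = -4314 - 1*9 = -4314 - 9 = -4323)
(F + 49087/c(122, 135))*(j - 16080) = (-4323 + 49087/(-58))*(17550 - 16080) = (-4323 + 49087*(-1/58))*1470 = (-4323 - 49087/58)*1470 = -299821/58*1470 = -220368435/29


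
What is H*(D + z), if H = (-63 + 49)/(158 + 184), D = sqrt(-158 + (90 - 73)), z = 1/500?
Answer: -7/85500 - 7*I*sqrt(141)/171 ≈ -8.1871e-5 - 0.48608*I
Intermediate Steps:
z = 1/500 ≈ 0.0020000
D = I*sqrt(141) (D = sqrt(-158 + 17) = sqrt(-141) = I*sqrt(141) ≈ 11.874*I)
H = -7/171 (H = -14/342 = -14*1/342 = -7/171 ≈ -0.040936)
H*(D + z) = -7*(I*sqrt(141) + 1/500)/171 = -7*(1/500 + I*sqrt(141))/171 = -7/85500 - 7*I*sqrt(141)/171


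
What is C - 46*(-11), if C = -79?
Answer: 427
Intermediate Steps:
C - 46*(-11) = -79 - 46*(-11) = -79 + 506 = 427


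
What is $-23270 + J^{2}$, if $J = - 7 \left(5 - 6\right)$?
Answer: $-23221$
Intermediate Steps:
$J = 7$ ($J = \left(-7\right) \left(-1\right) = 7$)
$-23270 + J^{2} = -23270 + 7^{2} = -23270 + 49 = -23221$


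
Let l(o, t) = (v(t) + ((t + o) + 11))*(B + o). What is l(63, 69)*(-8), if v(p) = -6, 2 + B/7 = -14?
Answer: 53704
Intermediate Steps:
B = -112 (B = -14 + 7*(-14) = -14 - 98 = -112)
l(o, t) = (-112 + o)*(5 + o + t) (l(o, t) = (-6 + ((t + o) + 11))*(-112 + o) = (-6 + ((o + t) + 11))*(-112 + o) = (-6 + (11 + o + t))*(-112 + o) = (5 + o + t)*(-112 + o) = (-112 + o)*(5 + o + t))
l(63, 69)*(-8) = (-560 + 63² - 112*69 - 107*63 + 63*69)*(-8) = (-560 + 3969 - 7728 - 6741 + 4347)*(-8) = -6713*(-8) = 53704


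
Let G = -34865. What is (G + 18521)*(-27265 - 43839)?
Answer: 1162123776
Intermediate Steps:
(G + 18521)*(-27265 - 43839) = (-34865 + 18521)*(-27265 - 43839) = -16344*(-71104) = 1162123776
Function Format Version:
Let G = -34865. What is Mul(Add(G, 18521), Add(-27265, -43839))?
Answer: 1162123776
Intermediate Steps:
Mul(Add(G, 18521), Add(-27265, -43839)) = Mul(Add(-34865, 18521), Add(-27265, -43839)) = Mul(-16344, -71104) = 1162123776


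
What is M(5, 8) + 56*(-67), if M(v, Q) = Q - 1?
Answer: -3745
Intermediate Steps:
M(v, Q) = -1 + Q
M(5, 8) + 56*(-67) = (-1 + 8) + 56*(-67) = 7 - 3752 = -3745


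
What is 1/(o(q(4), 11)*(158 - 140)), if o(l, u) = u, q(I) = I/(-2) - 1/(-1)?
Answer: 1/198 ≈ 0.0050505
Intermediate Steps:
q(I) = 1 - I/2 (q(I) = I*(-1/2) - 1*(-1) = -I/2 + 1 = 1 - I/2)
1/(o(q(4), 11)*(158 - 140)) = 1/(11*(158 - 140)) = 1/(11*18) = 1/198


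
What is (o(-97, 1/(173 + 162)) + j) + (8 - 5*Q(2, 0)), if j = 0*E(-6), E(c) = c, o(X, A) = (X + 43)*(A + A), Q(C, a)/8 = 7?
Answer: -91228/335 ≈ -272.32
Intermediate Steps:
Q(C, a) = 56 (Q(C, a) = 8*7 = 56)
o(X, A) = 2*A*(43 + X) (o(X, A) = (43 + X)*(2*A) = 2*A*(43 + X))
j = 0 (j = 0*(-6) = 0)
(o(-97, 1/(173 + 162)) + j) + (8 - 5*Q(2, 0)) = (2*(43 - 97)/(173 + 162) + 0) + (8 - 5*56) = (2*(-54)/335 + 0) + (8 - 280) = (2*(1/335)*(-54) + 0) - 272 = (-108/335 + 0) - 272 = -108/335 - 272 = -91228/335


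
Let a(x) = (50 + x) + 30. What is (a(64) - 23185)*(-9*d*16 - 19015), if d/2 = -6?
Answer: 398309767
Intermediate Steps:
a(x) = 80 + x
d = -12 (d = 2*(-6) = -12)
(a(64) - 23185)*(-9*d*16 - 19015) = ((80 + 64) - 23185)*(-9*(-12)*16 - 19015) = (144 - 23185)*(108*16 - 19015) = -23041*(1728 - 19015) = -23041*(-17287) = 398309767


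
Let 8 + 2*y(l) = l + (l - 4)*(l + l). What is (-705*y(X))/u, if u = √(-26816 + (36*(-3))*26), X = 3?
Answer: -7755*I*√14/1288 ≈ -22.528*I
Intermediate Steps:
y(l) = -4 + l/2 + l*(-4 + l) (y(l) = -4 + (l + (l - 4)*(l + l))/2 = -4 + (l + (-4 + l)*(2*l))/2 = -4 + (l + 2*l*(-4 + l))/2 = -4 + (l/2 + l*(-4 + l)) = -4 + l/2 + l*(-4 + l))
u = 46*I*√14 (u = √(-26816 - 108*26) = √(-26816 - 2808) = √(-29624) = 46*I*√14 ≈ 172.12*I)
(-705*y(X))/u = (-705*(-4 + 3² - 7/2*3))/((46*I*√14)) = (-705*(-4 + 9 - 21/2))*(-I*√14/644) = (-705*(-11/2))*(-I*√14/644) = 7755*(-I*√14/644)/2 = -7755*I*√14/1288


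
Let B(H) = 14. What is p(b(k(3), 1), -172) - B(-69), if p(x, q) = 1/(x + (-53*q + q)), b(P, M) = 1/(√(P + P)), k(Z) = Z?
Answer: -6719537746/479970815 - √6/479970815 ≈ -14.000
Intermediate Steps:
b(P, M) = √2/(2*√P) (b(P, M) = 1/(√(2*P)) = 1/(√2*√P) = √2/(2*√P))
p(x, q) = 1/(x - 52*q)
p(b(k(3), 1), -172) - B(-69) = 1/(√2/(2*√3) - 52*(-172)) - 1*14 = 1/(√2*(√3/3)/2 + 8944) - 14 = 1/(√6/6 + 8944) - 14 = 1/(8944 + √6/6) - 14 = -14 + 1/(8944 + √6/6)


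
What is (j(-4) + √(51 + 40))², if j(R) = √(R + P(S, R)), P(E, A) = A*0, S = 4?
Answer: (√91 + 2*I)² ≈ 87.0 + 38.158*I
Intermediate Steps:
P(E, A) = 0
j(R) = √R (j(R) = √(R + 0) = √R)
(j(-4) + √(51 + 40))² = (√(-4) + √(51 + 40))² = (2*I + √91)² = (√91 + 2*I)²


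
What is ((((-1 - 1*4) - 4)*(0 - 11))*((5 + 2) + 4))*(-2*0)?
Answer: 0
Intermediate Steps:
((((-1 - 1*4) - 4)*(0 - 11))*((5 + 2) + 4))*(-2*0) = ((((-1 - 4) - 4)*(-11))*(7 + 4))*0 = (((-5 - 4)*(-11))*11)*0 = (-9*(-11)*11)*0 = (99*11)*0 = 1089*0 = 0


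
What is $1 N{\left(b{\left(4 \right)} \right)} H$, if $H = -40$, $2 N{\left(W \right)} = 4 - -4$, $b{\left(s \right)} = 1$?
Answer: $-160$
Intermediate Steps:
$N{\left(W \right)} = 4$ ($N{\left(W \right)} = \frac{4 - -4}{2} = \frac{4 + 4}{2} = \frac{1}{2} \cdot 8 = 4$)
$1 N{\left(b{\left(4 \right)} \right)} H = 1 \cdot 4 \left(-40\right) = 4 \left(-40\right) = -160$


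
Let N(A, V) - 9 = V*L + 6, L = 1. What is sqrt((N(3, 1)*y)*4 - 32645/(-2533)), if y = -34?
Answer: I*sqrt(13878719879)/2533 ≈ 46.509*I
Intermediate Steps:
N(A, V) = 15 + V (N(A, V) = 9 + (V*1 + 6) = 9 + (V + 6) = 9 + (6 + V) = 15 + V)
sqrt((N(3, 1)*y)*4 - 32645/(-2533)) = sqrt(((15 + 1)*(-34))*4 - 32645/(-2533)) = sqrt((16*(-34))*4 - 32645*(-1/2533)) = sqrt(-544*4 + 32645/2533) = sqrt(-2176 + 32645/2533) = sqrt(-5479163/2533) = I*sqrt(13878719879)/2533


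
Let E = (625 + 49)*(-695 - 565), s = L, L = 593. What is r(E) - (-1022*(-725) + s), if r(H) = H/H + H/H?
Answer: -741541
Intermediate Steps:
s = 593
E = -849240 (E = 674*(-1260) = -849240)
r(H) = 2 (r(H) = 1 + 1 = 2)
r(E) - (-1022*(-725) + s) = 2 - (-1022*(-725) + 593) = 2 - (740950 + 593) = 2 - 1*741543 = 2 - 741543 = -741541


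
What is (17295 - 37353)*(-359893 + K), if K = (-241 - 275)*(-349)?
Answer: 3606608922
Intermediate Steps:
K = 180084 (K = -516*(-349) = 180084)
(17295 - 37353)*(-359893 + K) = (17295 - 37353)*(-359893 + 180084) = -20058*(-179809) = 3606608922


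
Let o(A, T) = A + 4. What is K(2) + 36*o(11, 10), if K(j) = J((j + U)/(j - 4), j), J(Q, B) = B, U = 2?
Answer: 542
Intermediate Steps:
K(j) = j
o(A, T) = 4 + A
K(2) + 36*o(11, 10) = 2 + 36*(4 + 11) = 2 + 36*15 = 2 + 540 = 542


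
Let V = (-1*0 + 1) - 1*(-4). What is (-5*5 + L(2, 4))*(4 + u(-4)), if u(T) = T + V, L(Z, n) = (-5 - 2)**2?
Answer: 120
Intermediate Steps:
L(Z, n) = 49 (L(Z, n) = (-7)**2 = 49)
V = 5 (V = (0 + 1) + 4 = 1 + 4 = 5)
u(T) = 5 + T (u(T) = T + 5 = 5 + T)
(-5*5 + L(2, 4))*(4 + u(-4)) = (-5*5 + 49)*(4 + (5 - 4)) = (-25 + 49)*(4 + 1) = 24*5 = 120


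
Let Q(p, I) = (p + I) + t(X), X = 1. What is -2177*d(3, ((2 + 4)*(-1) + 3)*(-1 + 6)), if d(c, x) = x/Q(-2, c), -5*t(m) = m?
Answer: 163275/4 ≈ 40819.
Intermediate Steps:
t(m) = -m/5
Q(p, I) = -⅕ + I + p (Q(p, I) = (p + I) - ⅕*1 = (I + p) - ⅕ = -⅕ + I + p)
d(c, x) = x/(-11/5 + c) (d(c, x) = x/(-⅕ + c - 2) = x/(-11/5 + c))
-2177*d(3, ((2 + 4)*(-1) + 3)*(-1 + 6)) = -10885*((2 + 4)*(-1) + 3)*(-1 + 6)/(-11 + 5*3) = -10885*(6*(-1) + 3)*5/(-11 + 15) = -10885*(-6 + 3)*5/4 = -10885*(-3*5)/4 = -10885*(-15)/4 = -2177*(-75/4) = 163275/4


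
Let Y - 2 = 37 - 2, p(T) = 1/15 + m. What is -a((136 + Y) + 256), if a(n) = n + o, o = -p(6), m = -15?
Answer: -6659/15 ≈ -443.93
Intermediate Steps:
p(T) = -224/15 (p(T) = 1/15 - 15 = -224/15)
Y = 37 (Y = 2 + (37 - 2) = 2 + 35 = 37)
o = 224/15 (o = -1*(-224/15) = 224/15 ≈ 14.933)
a(n) = 224/15 + n (a(n) = n + 224/15 = 224/15 + n)
-a((136 + Y) + 256) = -(224/15 + ((136 + 37) + 256)) = -(224/15 + (173 + 256)) = -(224/15 + 429) = -1*6659/15 = -6659/15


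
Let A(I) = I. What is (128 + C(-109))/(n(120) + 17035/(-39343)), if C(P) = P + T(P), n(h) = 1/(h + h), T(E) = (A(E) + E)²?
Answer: -448916219760/4049057 ≈ -1.1087e+5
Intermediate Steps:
T(E) = 4*E² (T(E) = (E + E)² = (2*E)² = 4*E²)
n(h) = 1/(2*h)
C(P) = P + 4*P²
(128 + C(-109))/(n(120) + 17035/(-39343)) = (128 - 109*(1 + 4*(-109)))/((½)/120 + 17035/(-39343)) = (128 - 109*(1 - 436))/((½)*(1/120) + 17035*(-1/39343)) = (128 - 109*(-435))/(1/240 - 17035/39343) = (128 + 47415)/(-4049057/9442320) = 47543*(-9442320/4049057) = -448916219760/4049057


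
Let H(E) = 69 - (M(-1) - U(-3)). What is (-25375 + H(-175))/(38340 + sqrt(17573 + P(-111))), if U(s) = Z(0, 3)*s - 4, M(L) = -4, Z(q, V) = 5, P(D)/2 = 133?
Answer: -970807140/1469937761 + 25321*sqrt(17839)/1469937761 ≈ -0.65814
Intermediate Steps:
P(D) = 266 (P(D) = 2*133 = 266)
U(s) = -4 + 5*s (U(s) = 5*s - 4 = -4 + 5*s)
H(E) = 54 (H(E) = 69 - (-4 - (-4 + 5*(-3))) = 69 - (-4 - (-4 - 15)) = 69 - (-4 - 1*(-19)) = 69 - (-4 + 19) = 69 - 1*15 = 69 - 15 = 54)
(-25375 + H(-175))/(38340 + sqrt(17573 + P(-111))) = (-25375 + 54)/(38340 + sqrt(17573 + 266)) = -25321/(38340 + sqrt(17839))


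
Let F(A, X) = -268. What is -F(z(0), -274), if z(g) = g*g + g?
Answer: 268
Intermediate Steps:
z(g) = g + g**2 (z(g) = g**2 + g = g + g**2)
-F(z(0), -274) = -1*(-268) = 268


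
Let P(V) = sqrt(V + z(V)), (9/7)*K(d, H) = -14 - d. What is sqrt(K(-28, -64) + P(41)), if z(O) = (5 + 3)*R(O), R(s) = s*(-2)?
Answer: sqrt(98 + 9*I*sqrt(615))/3 ≈ 4.3574 + 2.8457*I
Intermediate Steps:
R(s) = -2*s
K(d, H) = -98/9 - 7*d/9 (K(d, H) = 7*(-14 - d)/9 = -98/9 - 7*d/9)
z(O) = -16*O (z(O) = (5 + 3)*(-2*O) = 8*(-2*O) = -16*O)
P(V) = sqrt(15)*sqrt(-V) (P(V) = sqrt(V - 16*V) = sqrt(-15*V) = sqrt(15)*sqrt(-V))
sqrt(K(-28, -64) + P(41)) = sqrt((-98/9 - 7/9*(-28)) + sqrt(15)*sqrt(-1*41)) = sqrt((-98/9 + 196/9) + sqrt(15)*sqrt(-41)) = sqrt(98/9 + sqrt(15)*(I*sqrt(41))) = sqrt(98/9 + I*sqrt(615))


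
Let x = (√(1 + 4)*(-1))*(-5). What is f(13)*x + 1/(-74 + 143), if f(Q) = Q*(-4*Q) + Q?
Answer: 1/69 - 3315*√5 ≈ -7412.5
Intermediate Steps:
x = 5*√5 (x = (√5*(-1))*(-5) = -√5*(-5) = 5*√5 ≈ 11.180)
f(Q) = Q - 4*Q² (f(Q) = -4*Q² + Q = Q - 4*Q²)
f(13)*x + 1/(-74 + 143) = (13*(1 - 4*13))*(5*√5) + 1/(-74 + 143) = (13*(1 - 52))*(5*√5) + 1/69 = (13*(-51))*(5*√5) + 1/69 = -3315*√5 + 1/69 = 1/69 - 3315*√5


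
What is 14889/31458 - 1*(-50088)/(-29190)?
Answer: -1293717/1041110 ≈ -1.2426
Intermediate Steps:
14889/31458 - 1*(-50088)/(-29190) = 14889*(1/31458) + 50088*(-1/29190) = 709/1498 - 8348/4865 = -1293717/1041110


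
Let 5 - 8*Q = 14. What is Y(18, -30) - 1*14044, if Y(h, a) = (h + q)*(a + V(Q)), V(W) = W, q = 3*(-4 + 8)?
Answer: -59911/4 ≈ -14978.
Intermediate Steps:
Q = -9/8 (Q = 5/8 - 1/8*14 = 5/8 - 7/4 = -9/8 ≈ -1.1250)
q = 12 (q = 3*4 = 12)
Y(h, a) = (12 + h)*(-9/8 + a) (Y(h, a) = (h + 12)*(a - 9/8) = (12 + h)*(-9/8 + a))
Y(18, -30) - 1*14044 = (-27/2 + 12*(-30) - 9/8*18 - 30*18) - 1*14044 = (-27/2 - 360 - 81/4 - 540) - 14044 = -3735/4 - 14044 = -59911/4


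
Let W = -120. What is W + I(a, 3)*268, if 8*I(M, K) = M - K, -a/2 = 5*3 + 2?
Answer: -2719/2 ≈ -1359.5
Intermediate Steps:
a = -34 (a = -2*(5*3 + 2) = -2*(15 + 2) = -2*17 = -34)
I(M, K) = -K/8 + M/8 (I(M, K) = (M - K)/8 = -K/8 + M/8)
W + I(a, 3)*268 = -120 + (-⅛*3 + (⅛)*(-34))*268 = -120 + (-3/8 - 17/4)*268 = -120 - 37/8*268 = -120 - 2479/2 = -2719/2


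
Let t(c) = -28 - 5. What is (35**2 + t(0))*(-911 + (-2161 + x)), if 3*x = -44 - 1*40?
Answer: -3695200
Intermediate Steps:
t(c) = -33
x = -28 (x = (-44 - 1*40)/3 = (-44 - 40)/3 = (1/3)*(-84) = -28)
(35**2 + t(0))*(-911 + (-2161 + x)) = (35**2 - 33)*(-911 + (-2161 - 28)) = (1225 - 33)*(-911 - 2189) = 1192*(-3100) = -3695200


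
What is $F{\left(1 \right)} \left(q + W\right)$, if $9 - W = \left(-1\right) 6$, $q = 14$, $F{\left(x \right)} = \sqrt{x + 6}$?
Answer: $29 \sqrt{7} \approx 76.727$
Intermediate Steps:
$F{\left(x \right)} = \sqrt{6 + x}$
$W = 15$ ($W = 9 - \left(-1\right) 6 = 9 - -6 = 9 + 6 = 15$)
$F{\left(1 \right)} \left(q + W\right) = \sqrt{6 + 1} \left(14 + 15\right) = \sqrt{7} \cdot 29 = 29 \sqrt{7}$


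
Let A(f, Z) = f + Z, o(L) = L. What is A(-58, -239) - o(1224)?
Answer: -1521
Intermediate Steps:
A(f, Z) = Z + f
A(-58, -239) - o(1224) = (-239 - 58) - 1*1224 = -297 - 1224 = -1521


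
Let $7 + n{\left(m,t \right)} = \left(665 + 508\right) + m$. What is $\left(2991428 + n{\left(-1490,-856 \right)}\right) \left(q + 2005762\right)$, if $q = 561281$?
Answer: $7678292585472$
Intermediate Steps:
$n{\left(m,t \right)} = 1166 + m$ ($n{\left(m,t \right)} = -7 + \left(\left(665 + 508\right) + m\right) = -7 + \left(1173 + m\right) = 1166 + m$)
$\left(2991428 + n{\left(-1490,-856 \right)}\right) \left(q + 2005762\right) = \left(2991428 + \left(1166 - 1490\right)\right) \left(561281 + 2005762\right) = \left(2991428 - 324\right) 2567043 = 2991104 \cdot 2567043 = 7678292585472$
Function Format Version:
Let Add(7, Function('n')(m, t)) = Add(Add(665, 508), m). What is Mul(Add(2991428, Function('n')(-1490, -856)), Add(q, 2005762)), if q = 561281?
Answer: 7678292585472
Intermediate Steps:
Function('n')(m, t) = Add(1166, m) (Function('n')(m, t) = Add(-7, Add(Add(665, 508), m)) = Add(-7, Add(1173, m)) = Add(1166, m))
Mul(Add(2991428, Function('n')(-1490, -856)), Add(q, 2005762)) = Mul(Add(2991428, Add(1166, -1490)), Add(561281, 2005762)) = Mul(Add(2991428, -324), 2567043) = Mul(2991104, 2567043) = 7678292585472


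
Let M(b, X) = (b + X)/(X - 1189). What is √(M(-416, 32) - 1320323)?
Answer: I*√1767448619339/1157 ≈ 1149.1*I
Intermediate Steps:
M(b, X) = (X + b)/(-1189 + X)
√(M(-416, 32) - 1320323) = √((32 - 416)/(-1189 + 32) - 1320323) = √(-384/(-1157) - 1320323) = √(-1/1157*(-384) - 1320323) = √(384/1157 - 1320323) = √(-1527613327/1157) = I*√1767448619339/1157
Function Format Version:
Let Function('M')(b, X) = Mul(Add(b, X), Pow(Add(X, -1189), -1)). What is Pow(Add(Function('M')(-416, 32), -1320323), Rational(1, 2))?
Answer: Mul(Rational(1, 1157), I, Pow(1767448619339, Rational(1, 2))) ≈ Mul(1149.1, I)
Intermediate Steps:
Function('M')(b, X) = Mul(Pow(Add(-1189, X), -1), Add(X, b)) (Function('M')(b, X) = Mul(Add(X, b), Pow(Add(-1189, X), -1)) = Mul(Pow(Add(-1189, X), -1), Add(X, b)))
Pow(Add(Function('M')(-416, 32), -1320323), Rational(1, 2)) = Pow(Add(Mul(Pow(Add(-1189, 32), -1), Add(32, -416)), -1320323), Rational(1, 2)) = Pow(Add(Mul(Pow(-1157, -1), -384), -1320323), Rational(1, 2)) = Pow(Add(Mul(Rational(-1, 1157), -384), -1320323), Rational(1, 2)) = Pow(Add(Rational(384, 1157), -1320323), Rational(1, 2)) = Pow(Rational(-1527613327, 1157), Rational(1, 2)) = Mul(Rational(1, 1157), I, Pow(1767448619339, Rational(1, 2)))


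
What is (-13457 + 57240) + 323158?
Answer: 366941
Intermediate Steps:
(-13457 + 57240) + 323158 = 43783 + 323158 = 366941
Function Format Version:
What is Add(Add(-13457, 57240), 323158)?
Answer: 366941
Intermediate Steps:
Add(Add(-13457, 57240), 323158) = Add(43783, 323158) = 366941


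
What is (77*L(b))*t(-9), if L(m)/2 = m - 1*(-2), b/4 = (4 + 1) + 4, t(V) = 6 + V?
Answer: -17556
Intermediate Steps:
b = 36 (b = 4*((4 + 1) + 4) = 4*(5 + 4) = 4*9 = 36)
L(m) = 4 + 2*m (L(m) = 2*(m - 1*(-2)) = 2*(m + 2) = 2*(2 + m) = 4 + 2*m)
(77*L(b))*t(-9) = (77*(4 + 2*36))*(6 - 9) = (77*(4 + 72))*(-3) = (77*76)*(-3) = 5852*(-3) = -17556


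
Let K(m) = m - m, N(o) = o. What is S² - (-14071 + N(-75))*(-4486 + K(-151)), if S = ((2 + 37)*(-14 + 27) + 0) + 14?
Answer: -63187515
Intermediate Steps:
K(m) = 0
S = 521 (S = (39*13 + 0) + 14 = (507 + 0) + 14 = 507 + 14 = 521)
S² - (-14071 + N(-75))*(-4486 + K(-151)) = 521² - (-14071 - 75)*(-4486 + 0) = 271441 - (-14146)*(-4486) = 271441 - 1*63458956 = 271441 - 63458956 = -63187515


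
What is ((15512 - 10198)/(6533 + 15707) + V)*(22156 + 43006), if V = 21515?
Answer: 7794986558517/5560 ≈ 1.4020e+9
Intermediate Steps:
((15512 - 10198)/(6533 + 15707) + V)*(22156 + 43006) = ((15512 - 10198)/(6533 + 15707) + 21515)*(22156 + 43006) = (5314/22240 + 21515)*65162 = (5314*(1/22240) + 21515)*65162 = (2657/11120 + 21515)*65162 = (239249457/11120)*65162 = 7794986558517/5560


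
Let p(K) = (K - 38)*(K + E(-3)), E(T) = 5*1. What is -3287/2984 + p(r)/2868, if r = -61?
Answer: 593015/713176 ≈ 0.83151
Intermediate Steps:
E(T) = 5
p(K) = (-38 + K)*(5 + K) (p(K) = (K - 38)*(K + 5) = (-38 + K)*(5 + K))
-3287/2984 + p(r)/2868 = -3287/2984 + (-190 + (-61)**2 - 33*(-61))/2868 = -3287*1/2984 + (-190 + 3721 + 2013)*(1/2868) = -3287/2984 + 5544*(1/2868) = -3287/2984 + 462/239 = 593015/713176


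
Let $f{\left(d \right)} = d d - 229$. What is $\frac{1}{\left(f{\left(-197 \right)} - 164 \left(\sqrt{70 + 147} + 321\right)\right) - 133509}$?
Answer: $- \frac{147573}{21771953897} + \frac{164 \sqrt{217}}{21771953897} \approx -6.6672 \cdot 10^{-6}$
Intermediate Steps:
$f{\left(d \right)} = -229 + d^{2}$ ($f{\left(d \right)} = d^{2} - 229 = -229 + d^{2}$)
$\frac{1}{\left(f{\left(-197 \right)} - 164 \left(\sqrt{70 + 147} + 321\right)\right) - 133509} = \frac{1}{\left(\left(-229 + \left(-197\right)^{2}\right) - 164 \left(\sqrt{70 + 147} + 321\right)\right) - 133509} = \frac{1}{\left(\left(-229 + 38809\right) - 164 \left(\sqrt{217} + 321\right)\right) - 133509} = \frac{1}{\left(38580 - 164 \left(321 + \sqrt{217}\right)\right) - 133509} = \frac{1}{\left(38580 - \left(52644 + 164 \sqrt{217}\right)\right) - 133509} = \frac{1}{\left(-14064 - 164 \sqrt{217}\right) - 133509} = \frac{1}{-147573 - 164 \sqrt{217}}$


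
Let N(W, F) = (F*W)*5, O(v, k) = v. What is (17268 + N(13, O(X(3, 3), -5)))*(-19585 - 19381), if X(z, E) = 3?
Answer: -680463258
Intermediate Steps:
N(W, F) = 5*F*W
(17268 + N(13, O(X(3, 3), -5)))*(-19585 - 19381) = (17268 + 5*3*13)*(-19585 - 19381) = (17268 + 195)*(-38966) = 17463*(-38966) = -680463258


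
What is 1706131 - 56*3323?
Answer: 1520043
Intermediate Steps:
1706131 - 56*3323 = 1706131 - 186088 = 1520043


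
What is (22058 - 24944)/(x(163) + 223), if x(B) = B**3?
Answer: -1443/2165485 ≈ -0.00066636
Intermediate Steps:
(22058 - 24944)/(x(163) + 223) = (22058 - 24944)/(163**3 + 223) = -2886/(4330747 + 223) = -2886/4330970 = -2886*1/4330970 = -1443/2165485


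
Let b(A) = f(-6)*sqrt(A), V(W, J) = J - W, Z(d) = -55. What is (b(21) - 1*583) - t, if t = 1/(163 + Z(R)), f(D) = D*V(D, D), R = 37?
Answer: -62965/108 ≈ -583.01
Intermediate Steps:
f(D) = 0 (f(D) = D*(D - D) = D*0 = 0)
b(A) = 0 (b(A) = 0*sqrt(A) = 0)
t = 1/108 (t = 1/(163 - 55) = 1/108 ≈ 0.0092593)
(b(21) - 1*583) - t = (0 - 1*583) - 1*1/108 = (0 - 583) - 1/108 = -583 - 1/108 = -62965/108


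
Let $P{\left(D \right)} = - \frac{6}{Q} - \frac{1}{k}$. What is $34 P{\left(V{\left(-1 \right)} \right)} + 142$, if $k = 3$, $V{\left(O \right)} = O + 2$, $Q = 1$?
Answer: $- \frac{220}{3} \approx -73.333$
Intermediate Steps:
$V{\left(O \right)} = 2 + O$
$P{\left(D \right)} = - \frac{19}{3}$ ($P{\left(D \right)} = - \frac{6}{1} - \frac{1}{3} = \left(-6\right) 1 - \frac{1}{3} = -6 - \frac{1}{3} = - \frac{19}{3}$)
$34 P{\left(V{\left(-1 \right)} \right)} + 142 = 34 \left(- \frac{19}{3}\right) + 142 = - \frac{646}{3} + 142 = - \frac{220}{3}$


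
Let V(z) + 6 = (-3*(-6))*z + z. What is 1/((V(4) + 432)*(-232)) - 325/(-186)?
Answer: 18925307/10831152 ≈ 1.7473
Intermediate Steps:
V(z) = -6 + 19*z (V(z) = -6 + ((-3*(-6))*z + z) = -6 + (18*z + z) = -6 + 19*z)
1/((V(4) + 432)*(-232)) - 325/(-186) = 1/(((-6 + 19*4) + 432)*(-232)) - 325/(-186) = -1/232/((-6 + 76) + 432) - 325*(-1/186) = -1/232/(70 + 432) + 325/186 = -1/232/502 + 325/186 = (1/502)*(-1/232) + 325/186 = -1/116464 + 325/186 = 18925307/10831152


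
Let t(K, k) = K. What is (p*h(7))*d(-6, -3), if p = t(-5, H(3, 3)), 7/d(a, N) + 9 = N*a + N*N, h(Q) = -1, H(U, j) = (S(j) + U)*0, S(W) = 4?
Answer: 35/18 ≈ 1.9444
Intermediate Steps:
H(U, j) = 0 (H(U, j) = (4 + U)*0 = 0)
d(a, N) = 7/(-9 + N**2 + N*a) (d(a, N) = 7/(-9 + (N*a + N*N)) = 7/(-9 + (N*a + N**2)) = 7/(-9 + (N**2 + N*a)) = 7/(-9 + N**2 + N*a))
p = -5
(p*h(7))*d(-6, -3) = (-5*(-1))*(7/(-9 + (-3)**2 - 3*(-6))) = 5*(7/(-9 + 9 + 18)) = 5*(7/18) = 35/18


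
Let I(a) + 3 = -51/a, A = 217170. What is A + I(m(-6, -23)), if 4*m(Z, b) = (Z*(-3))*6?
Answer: 1954486/9 ≈ 2.1717e+5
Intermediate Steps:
m(Z, b) = -9*Z/2 (m(Z, b) = ((Z*(-3))*6)/4 = (-3*Z*6)/4 = (-18*Z)/4 = -9*Z/2)
I(a) = -3 - 51/a
A + I(m(-6, -23)) = 217170 + (-3 - 51/((-9/2*(-6)))) = 217170 + (-3 - 51/27) = 217170 + (-3 - 51*1/27) = 217170 + (-3 - 17/9) = 217170 - 44/9 = 1954486/9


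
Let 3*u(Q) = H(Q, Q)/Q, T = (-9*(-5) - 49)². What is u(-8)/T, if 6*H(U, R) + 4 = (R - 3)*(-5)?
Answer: -17/768 ≈ -0.022135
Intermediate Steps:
T = 16 (T = (45 - 49)² = (-4)² = 16)
H(U, R) = 11/6 - 5*R/6 (H(U, R) = -⅔ + ((R - 3)*(-5))/6 = -⅔ + ((-3 + R)*(-5))/6 = -⅔ + (15 - 5*R)/6 = -⅔ + (5/2 - 5*R/6) = 11/6 - 5*R/6)
u(Q) = (11/6 - 5*Q/6)/(3*Q) (u(Q) = ((11/6 - 5*Q/6)/Q)/3 = (11/6 - 5*Q/6)/(3*Q))
u(-8)/T = ((1/18)*(11 - 5*(-8))/(-8))/16 = ((1/18)*(-⅛)*(11 + 40))*(1/16) = ((1/18)*(-⅛)*51)*(1/16) = -17/48*1/16 = -17/768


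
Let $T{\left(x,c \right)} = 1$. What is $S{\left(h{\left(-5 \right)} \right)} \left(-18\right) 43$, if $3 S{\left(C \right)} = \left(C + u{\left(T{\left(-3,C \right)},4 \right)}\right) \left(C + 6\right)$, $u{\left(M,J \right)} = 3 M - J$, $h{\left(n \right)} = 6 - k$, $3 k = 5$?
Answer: $- \frac{26660}{3} \approx -8886.7$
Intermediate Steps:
$k = \frac{5}{3}$ ($k = \frac{1}{3} \cdot 5 = \frac{5}{3} \approx 1.6667$)
$h{\left(n \right)} = \frac{13}{3}$ ($h{\left(n \right)} = 6 - \frac{5}{3} = \frac{13}{3}$)
$u{\left(M,J \right)} = - J + 3 M$
$S{\left(C \right)} = \frac{\left(-1 + C\right) \left(6 + C\right)}{3}$ ($S{\left(C \right)} = \frac{\left(C + \left(\left(-1\right) 4 + 3 \cdot 1\right)\right) \left(C + 6\right)}{3} = \frac{\left(C + \left(-4 + 3\right)\right) \left(6 + C\right)}{3} = \frac{\left(C - 1\right) \left(6 + C\right)}{3} = \frac{\left(-1 + C\right) \left(6 + C\right)}{3}$)
$S{\left(h{\left(-5 \right)} \right)} \left(-18\right) 43 = \left(-2 + \frac{\left(\frac{13}{3}\right)^{2}}{3} + \frac{5}{3} \cdot \frac{13}{3}\right) \left(-18\right) 43 = \left(-2 + \frac{1}{3} \cdot \frac{169}{9} + \frac{65}{9}\right) \left(-18\right) 43 = \left(-2 + \frac{169}{27} + \frac{65}{9}\right) \left(-18\right) 43 = \frac{310}{27} \left(-18\right) 43 = \left(- \frac{620}{3}\right) 43 = - \frac{26660}{3}$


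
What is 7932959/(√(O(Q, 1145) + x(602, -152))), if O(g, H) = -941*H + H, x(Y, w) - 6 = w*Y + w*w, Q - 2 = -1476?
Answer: -7932959*I*√1144694/1144694 ≈ -7414.6*I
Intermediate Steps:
Q = -1474 (Q = 2 - 1476 = -1474)
x(Y, w) = 6 + w² + Y*w (x(Y, w) = 6 + (w*Y + w*w) = 6 + (Y*w + w²) = 6 + (w² + Y*w) = 6 + w² + Y*w)
O(g, H) = -940*H
7932959/(√(O(Q, 1145) + x(602, -152))) = 7932959/(√(-940*1145 + (6 + (-152)² + 602*(-152)))) = 7932959/(√(-1076300 + (6 + 23104 - 91504))) = 7932959/(√(-1076300 - 68394)) = 7932959/(√(-1144694)) = 7932959/((I*√1144694)) = 7932959*(-I*√1144694/1144694) = -7932959*I*√1144694/1144694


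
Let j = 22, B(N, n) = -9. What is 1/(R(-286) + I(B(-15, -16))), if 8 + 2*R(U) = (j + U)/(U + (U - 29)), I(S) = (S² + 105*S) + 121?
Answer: -601/448815 ≈ -0.0013391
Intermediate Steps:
I(S) = 121 + S² + 105*S
R(U) = -4 + (22 + U)/(2*(-29 + 2*U)) (R(U) = -4 + ((22 + U)/(U + (U - 29)))/2 = -4 + ((22 + U)/(U + (-29 + U)))/2 = -4 + ((22 + U)/(-29 + 2*U))/2 = -4 + (22 + U)/(2*(-29 + 2*U)))
1/(R(-286) + I(B(-15, -16))) = 1/((254 - 15*(-286))/(2*(-29 + 2*(-286))) + (121 + (-9)² + 105*(-9))) = 1/((254 + 4290)/(2*(-29 - 572)) + (121 + 81 - 945)) = 1/((½)*4544/(-601) - 743) = 1/((½)*(-1/601)*4544 - 743) = 1/(-2272/601 - 743) = 1/(-448815/601) = -601/448815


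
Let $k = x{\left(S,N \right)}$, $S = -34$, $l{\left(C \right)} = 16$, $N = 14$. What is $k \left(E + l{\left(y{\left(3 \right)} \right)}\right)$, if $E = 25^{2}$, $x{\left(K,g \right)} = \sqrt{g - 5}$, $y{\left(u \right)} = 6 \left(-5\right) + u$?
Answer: $1923$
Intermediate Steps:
$y{\left(u \right)} = -30 + u$
$x{\left(K,g \right)} = \sqrt{-5 + g}$
$k = 3$ ($k = \sqrt{-5 + 14} = \sqrt{9} = 3$)
$E = 625$
$k \left(E + l{\left(y{\left(3 \right)} \right)}\right) = 3 \left(625 + 16\right) = 3 \cdot 641 = 1923$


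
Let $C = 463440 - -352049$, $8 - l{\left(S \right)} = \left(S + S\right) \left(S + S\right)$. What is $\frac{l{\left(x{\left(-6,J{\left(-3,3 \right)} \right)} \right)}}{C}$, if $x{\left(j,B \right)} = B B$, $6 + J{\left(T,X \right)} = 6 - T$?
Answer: $- \frac{316}{815489} \approx -0.0003875$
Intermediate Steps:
$J{\left(T,X \right)} = - T$ ($J{\left(T,X \right)} = -6 - \left(-6 + T\right) = - T$)
$x{\left(j,B \right)} = B^{2}$
$l{\left(S \right)} = 8 - 4 S^{2}$ ($l{\left(S \right)} = 8 - \left(S + S\right) \left(S + S\right) = 8 - 2 S 2 S = 8 - 4 S^{2}$)
$C = 815489$ ($C = 463440 + 352049 = 815489$)
$\frac{l{\left(x{\left(-6,J{\left(-3,3 \right)} \right)} \right)}}{C} = \frac{8 - 4 \left(\left(\left(-1\right) \left(-3\right)\right)^{2}\right)^{2}}{815489} = \left(8 - 4 \left(3^{2}\right)^{2}\right) \frac{1}{815489} = \left(8 - 4 \cdot 9^{2}\right) \frac{1}{815489} = \left(8 - 324\right) \frac{1}{815489} = \left(-316\right) \frac{1}{815489} = - \frac{316}{815489}$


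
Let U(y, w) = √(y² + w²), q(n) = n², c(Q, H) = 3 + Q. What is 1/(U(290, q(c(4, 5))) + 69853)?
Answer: 69853/4879355108 - √86501/4879355108 ≈ 1.4256e-5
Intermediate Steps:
U(y, w) = √(w² + y²)
1/(U(290, q(c(4, 5))) + 69853) = 1/(√(((3 + 4)²)² + 290²) + 69853) = 1/(√((7²)² + 84100) + 69853) = 1/(√(49² + 84100) + 69853) = 1/(√(2401 + 84100) + 69853) = 1/(√86501 + 69853) = 1/(69853 + √86501)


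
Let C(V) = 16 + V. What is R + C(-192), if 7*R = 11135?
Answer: 9903/7 ≈ 1414.7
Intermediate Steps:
R = 11135/7 (R = (⅐)*11135 = 11135/7 ≈ 1590.7)
R + C(-192) = 11135/7 + (16 - 192) = 11135/7 - 176 = 9903/7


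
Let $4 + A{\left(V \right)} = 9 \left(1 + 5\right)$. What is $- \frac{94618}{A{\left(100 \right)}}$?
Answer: $- \frac{47309}{25} \approx -1892.4$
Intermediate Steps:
$A{\left(V \right)} = 50$ ($A{\left(V \right)} = -4 + 9 \left(1 + 5\right) = -4 + 9 \cdot 6 = -4 + 54 = 50$)
$- \frac{94618}{A{\left(100 \right)}} = - \frac{94618}{50} = \left(-94618\right) \frac{1}{50} = - \frac{47309}{25}$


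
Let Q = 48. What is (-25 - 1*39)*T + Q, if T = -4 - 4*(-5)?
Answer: -976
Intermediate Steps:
T = 16 (T = -4 + 20 = 16)
(-25 - 1*39)*T + Q = (-25 - 1*39)*16 + 48 = (-25 - 39)*16 + 48 = -64*16 + 48 = -1024 + 48 = -976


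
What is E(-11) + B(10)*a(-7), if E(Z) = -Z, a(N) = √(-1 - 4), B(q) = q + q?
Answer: 11 + 20*I*√5 ≈ 11.0 + 44.721*I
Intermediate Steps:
B(q) = 2*q
a(N) = I*√5 (a(N) = √(-5) = I*√5)
E(-11) + B(10)*a(-7) = -1*(-11) + (2*10)*(I*√5) = 11 + 20*(I*√5) = 11 + 20*I*√5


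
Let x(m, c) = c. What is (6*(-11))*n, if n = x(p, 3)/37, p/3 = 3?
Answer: -198/37 ≈ -5.3513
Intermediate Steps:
p = 9 (p = 3*3 = 9)
n = 3/37 ≈ 0.081081
(6*(-11))*n = (6*(-11))*(3/37) = -66*3/37 = -198/37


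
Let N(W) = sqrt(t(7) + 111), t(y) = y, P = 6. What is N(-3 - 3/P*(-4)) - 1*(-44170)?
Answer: 44170 + sqrt(118) ≈ 44181.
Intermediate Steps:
N(W) = sqrt(118) (N(W) = sqrt(7 + 111) = sqrt(118))
N(-3 - 3/P*(-4)) - 1*(-44170) = sqrt(118) - 1*(-44170) = sqrt(118) + 44170 = 44170 + sqrt(118)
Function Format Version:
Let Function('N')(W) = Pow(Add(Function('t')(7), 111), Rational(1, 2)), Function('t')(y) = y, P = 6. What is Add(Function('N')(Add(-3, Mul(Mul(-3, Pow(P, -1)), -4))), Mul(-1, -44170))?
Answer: Add(44170, Pow(118, Rational(1, 2))) ≈ 44181.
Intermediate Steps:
Function('N')(W) = Pow(118, Rational(1, 2)) (Function('N')(W) = Pow(Add(7, 111), Rational(1, 2)) = Pow(118, Rational(1, 2)))
Add(Function('N')(Add(-3, Mul(Mul(-3, Pow(P, -1)), -4))), Mul(-1, -44170)) = Add(Pow(118, Rational(1, 2)), Mul(-1, -44170)) = Add(Pow(118, Rational(1, 2)), 44170) = Add(44170, Pow(118, Rational(1, 2)))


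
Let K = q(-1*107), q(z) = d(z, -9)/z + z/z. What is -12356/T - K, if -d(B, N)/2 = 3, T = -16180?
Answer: -126562/432815 ≈ -0.29242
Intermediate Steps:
d(B, N) = -6 (d(B, N) = -2*3 = -6)
q(z) = 1 - 6/z (q(z) = -6/z + z/z = -6/z + 1 = 1 - 6/z)
K = 113/107 (K = (-6 - 1*107)/((-1*107)) = (-6 - 107)/(-107) = -1/107*(-113) = 113/107 ≈ 1.0561)
-12356/T - K = -12356/(-16180) - 1*113/107 = -12356*(-1/16180) - 113/107 = 3089/4045 - 113/107 = -126562/432815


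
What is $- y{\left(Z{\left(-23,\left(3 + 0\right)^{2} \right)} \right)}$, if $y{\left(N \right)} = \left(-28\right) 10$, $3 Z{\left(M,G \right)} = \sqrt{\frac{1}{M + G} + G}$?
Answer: $280$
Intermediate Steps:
$Z{\left(M,G \right)} = \frac{\sqrt{G + \frac{1}{G + M}}}{3}$ ($Z{\left(M,G \right)} = \frac{\sqrt{\frac{1}{M + G} + G}}{3} = \frac{\sqrt{\frac{1}{G + M} + G}}{3} = \frac{\sqrt{G + \frac{1}{G + M}}}{3}$)
$y{\left(N \right)} = -280$
$- y{\left(Z{\left(-23,\left(3 + 0\right)^{2} \right)} \right)} = \left(-1\right) \left(-280\right) = 280$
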